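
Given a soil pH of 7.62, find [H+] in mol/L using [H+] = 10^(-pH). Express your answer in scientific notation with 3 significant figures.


Step 1: [H+] = 10^(-pH)
Step 2: [H+] = 10^(-7.62)
Step 3: [H+] = 2.40e-08 mol/L

2.40e-08


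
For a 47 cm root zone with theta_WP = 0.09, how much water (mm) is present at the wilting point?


Step 1: Water (mm) = theta_WP * depth * 10
Step 2: Water = 0.09 * 47 * 10
Step 3: Water = 42.3 mm

42.3


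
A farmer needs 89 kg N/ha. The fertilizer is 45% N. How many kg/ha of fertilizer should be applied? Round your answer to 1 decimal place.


Step 1: Fertilizer rate = target N / (N content / 100)
Step 2: Rate = 89 / (45 / 100)
Step 3: Rate = 89 / 0.45
Step 4: Rate = 197.8 kg/ha

197.8


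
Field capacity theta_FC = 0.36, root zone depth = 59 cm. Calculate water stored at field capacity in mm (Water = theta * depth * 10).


Step 1: Water (mm) = theta_FC * depth (cm) * 10
Step 2: Water = 0.36 * 59 * 10
Step 3: Water = 212.4 mm

212.4


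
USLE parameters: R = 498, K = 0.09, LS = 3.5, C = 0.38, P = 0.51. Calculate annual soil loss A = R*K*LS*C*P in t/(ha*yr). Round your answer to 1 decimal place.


Step 1: A = R * K * LS * C * P
Step 2: R * K = 498 * 0.09 = 44.82
Step 3: (R*K) * LS = 44.82 * 3.5 = 156.87
Step 4: * C * P = 156.87 * 0.38 * 0.51 = 30.4
Step 5: A = 30.4 t/(ha*yr)

30.4


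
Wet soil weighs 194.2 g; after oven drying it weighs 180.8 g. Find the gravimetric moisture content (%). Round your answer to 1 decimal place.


Step 1: Water mass = wet - dry = 194.2 - 180.8 = 13.4 g
Step 2: w = 100 * water mass / dry mass
Step 3: w = 100 * 13.4 / 180.8 = 7.4%

7.4


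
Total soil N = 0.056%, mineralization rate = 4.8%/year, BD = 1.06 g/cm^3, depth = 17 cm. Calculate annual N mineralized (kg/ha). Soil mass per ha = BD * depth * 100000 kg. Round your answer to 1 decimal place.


Step 1: Soil mass per ha = BD * depth * 100000 = 1.06 * 17 * 100000 = 1802000 kg
Step 2: Total N pool = soil mass * N%/100 = 1802000 * 0.056/100 = 1009.12 kg/ha
Step 3: N mineralized = N pool * rate%/100 = 1009.12 * 4.8/100 = 48.4 kg/ha/yr

48.4


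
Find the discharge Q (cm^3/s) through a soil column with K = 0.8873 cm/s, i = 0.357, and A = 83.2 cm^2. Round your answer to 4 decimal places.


Step 1: Apply Darcy's law: Q = K * i * A
Step 2: Q = 0.8873 * 0.357 * 83.2
Step 3: Q = 26.3549 cm^3/s

26.3549


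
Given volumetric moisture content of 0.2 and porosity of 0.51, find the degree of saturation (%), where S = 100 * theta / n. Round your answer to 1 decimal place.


Step 1: S = 100 * theta_v / n
Step 2: S = 100 * 0.2 / 0.51
Step 3: S = 39.2%

39.2


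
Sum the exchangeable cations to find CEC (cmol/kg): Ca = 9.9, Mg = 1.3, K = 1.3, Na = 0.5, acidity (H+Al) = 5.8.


Step 1: CEC = Ca + Mg + K + Na + (H+Al)
Step 2: CEC = 9.9 + 1.3 + 1.3 + 0.5 + 5.8
Step 3: CEC = 18.8 cmol/kg

18.8


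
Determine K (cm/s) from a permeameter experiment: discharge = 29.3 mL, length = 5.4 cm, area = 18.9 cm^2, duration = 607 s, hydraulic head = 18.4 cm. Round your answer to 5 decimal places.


Step 1: K = Q * L / (A * t * h)
Step 2: Numerator = 29.3 * 5.4 = 158.22
Step 3: Denominator = 18.9 * 607 * 18.4 = 211090.32
Step 4: K = 158.22 / 211090.32 = 0.00075 cm/s

0.00075


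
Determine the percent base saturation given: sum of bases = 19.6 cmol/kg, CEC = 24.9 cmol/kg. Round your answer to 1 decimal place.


Step 1: BS = 100 * (sum of bases) / CEC
Step 2: BS = 100 * 19.6 / 24.9
Step 3: BS = 78.7%

78.7


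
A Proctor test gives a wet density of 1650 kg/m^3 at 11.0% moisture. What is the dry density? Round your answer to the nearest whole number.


Step 1: Dry density = wet density / (1 + w/100)
Step 2: Dry density = 1650 / (1 + 11.0/100)
Step 3: Dry density = 1650 / 1.11
Step 4: Dry density = 1486 kg/m^3

1486


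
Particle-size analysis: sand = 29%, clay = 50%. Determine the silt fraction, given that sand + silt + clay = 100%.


Step 1: sand + silt + clay = 100%
Step 2: silt = 100 - sand - clay
Step 3: silt = 100 - 29 - 50
Step 4: silt = 21%

21


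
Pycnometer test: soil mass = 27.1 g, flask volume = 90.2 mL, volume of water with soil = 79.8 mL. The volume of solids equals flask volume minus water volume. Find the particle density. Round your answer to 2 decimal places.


Step 1: Volume of solids = flask volume - water volume with soil
Step 2: V_solids = 90.2 - 79.8 = 10.4 mL
Step 3: Particle density = mass / V_solids = 27.1 / 10.4 = 2.61 g/cm^3

2.61


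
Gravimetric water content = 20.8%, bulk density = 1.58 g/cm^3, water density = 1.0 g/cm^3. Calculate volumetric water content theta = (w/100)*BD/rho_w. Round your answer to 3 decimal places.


Step 1: theta = (w / 100) * BD / rho_w
Step 2: theta = (20.8 / 100) * 1.58 / 1.0
Step 3: theta = 0.208 * 1.58
Step 4: theta = 0.329

0.329


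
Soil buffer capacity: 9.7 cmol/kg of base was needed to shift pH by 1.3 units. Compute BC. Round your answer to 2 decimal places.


Step 1: BC = change in base / change in pH
Step 2: BC = 9.7 / 1.3
Step 3: BC = 7.46 cmol/(kg*pH unit)

7.46


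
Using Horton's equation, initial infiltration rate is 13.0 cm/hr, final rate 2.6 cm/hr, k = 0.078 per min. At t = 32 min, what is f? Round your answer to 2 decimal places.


Step 1: f = fc + (f0 - fc) * exp(-k * t)
Step 2: exp(-0.078 * 32) = 0.082414
Step 3: f = 2.6 + (13.0 - 2.6) * 0.082414
Step 4: f = 2.6 + 10.4 * 0.082414
Step 5: f = 3.46 cm/hr

3.46


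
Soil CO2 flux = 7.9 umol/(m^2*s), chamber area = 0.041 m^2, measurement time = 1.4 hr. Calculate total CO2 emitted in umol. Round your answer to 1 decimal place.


Step 1: Convert time to seconds: 1.4 hr * 3600 = 5040.0 s
Step 2: Total = flux * area * time_s
Step 3: Total = 7.9 * 0.041 * 5040.0
Step 4: Total = 1632.5 umol

1632.5


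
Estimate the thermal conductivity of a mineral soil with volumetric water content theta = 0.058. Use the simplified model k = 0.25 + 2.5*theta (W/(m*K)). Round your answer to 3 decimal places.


Step 1: k = 0.25 + 2.5 * theta
Step 2: k = 0.25 + 2.5 * 0.058
Step 3: k = 0.25 + 0.145
Step 4: k = 0.395 W/(m*K)

0.395


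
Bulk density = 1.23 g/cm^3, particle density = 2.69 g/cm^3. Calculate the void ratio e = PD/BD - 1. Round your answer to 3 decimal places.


Step 1: e = PD / BD - 1
Step 2: e = 2.69 / 1.23 - 1
Step 3: e = 2.18699 - 1
Step 4: e = 1.187

1.187


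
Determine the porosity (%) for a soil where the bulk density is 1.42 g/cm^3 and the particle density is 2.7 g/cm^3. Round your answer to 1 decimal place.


Step 1: Formula: n = 100 * (1 - BD / PD)
Step 2: n = 100 * (1 - 1.42 / 2.7)
Step 3: n = 100 * (1 - 0.52593)
Step 4: n = 47.4%

47.4


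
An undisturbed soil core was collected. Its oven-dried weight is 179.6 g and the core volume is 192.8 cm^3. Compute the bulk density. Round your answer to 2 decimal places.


Step 1: Identify the formula: BD = dry mass / volume
Step 2: Substitute values: BD = 179.6 / 192.8
Step 3: BD = 0.93 g/cm^3

0.93


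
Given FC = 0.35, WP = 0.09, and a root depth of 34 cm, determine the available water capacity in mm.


Step 1: Available water = (FC - WP) * depth * 10
Step 2: AW = (0.35 - 0.09) * 34 * 10
Step 3: AW = 0.26 * 34 * 10
Step 4: AW = 88.4 mm

88.4


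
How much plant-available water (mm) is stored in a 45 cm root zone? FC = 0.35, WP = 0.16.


Step 1: Available water = (FC - WP) * depth * 10
Step 2: AW = (0.35 - 0.16) * 45 * 10
Step 3: AW = 0.19 * 45 * 10
Step 4: AW = 85.5 mm

85.5


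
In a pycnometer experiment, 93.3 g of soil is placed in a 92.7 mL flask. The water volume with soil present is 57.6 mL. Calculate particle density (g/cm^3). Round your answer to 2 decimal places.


Step 1: Volume of solids = flask volume - water volume with soil
Step 2: V_solids = 92.7 - 57.6 = 35.1 mL
Step 3: Particle density = mass / V_solids = 93.3 / 35.1 = 2.66 g/cm^3

2.66


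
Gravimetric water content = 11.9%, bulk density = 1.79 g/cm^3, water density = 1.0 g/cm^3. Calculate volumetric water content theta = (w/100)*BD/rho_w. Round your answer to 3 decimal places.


Step 1: theta = (w / 100) * BD / rho_w
Step 2: theta = (11.9 / 100) * 1.79 / 1.0
Step 3: theta = 0.119 * 1.79
Step 4: theta = 0.213

0.213


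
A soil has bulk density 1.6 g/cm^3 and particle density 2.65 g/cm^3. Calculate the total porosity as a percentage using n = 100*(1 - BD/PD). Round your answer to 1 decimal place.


Step 1: Formula: n = 100 * (1 - BD / PD)
Step 2: n = 100 * (1 - 1.6 / 2.65)
Step 3: n = 100 * (1 - 0.60377)
Step 4: n = 39.6%

39.6


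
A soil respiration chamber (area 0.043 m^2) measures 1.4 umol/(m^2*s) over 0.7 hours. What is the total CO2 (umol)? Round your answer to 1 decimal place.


Step 1: Convert time to seconds: 0.7 hr * 3600 = 2520.0 s
Step 2: Total = flux * area * time_s
Step 3: Total = 1.4 * 0.043 * 2520.0
Step 4: Total = 151.7 umol

151.7


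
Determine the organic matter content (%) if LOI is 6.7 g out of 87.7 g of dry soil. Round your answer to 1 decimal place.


Step 1: OM% = 100 * LOI / sample mass
Step 2: OM = 100 * 6.7 / 87.7
Step 3: OM = 7.6%

7.6


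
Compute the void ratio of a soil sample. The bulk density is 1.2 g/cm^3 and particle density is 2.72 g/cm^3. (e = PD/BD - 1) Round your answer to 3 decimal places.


Step 1: e = PD / BD - 1
Step 2: e = 2.72 / 1.2 - 1
Step 3: e = 2.26667 - 1
Step 4: e = 1.267

1.267


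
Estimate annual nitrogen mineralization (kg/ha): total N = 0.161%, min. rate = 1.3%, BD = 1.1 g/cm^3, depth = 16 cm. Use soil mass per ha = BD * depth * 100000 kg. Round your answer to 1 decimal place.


Step 1: Soil mass per ha = BD * depth * 100000 = 1.1 * 16 * 100000 = 1760000 kg
Step 2: Total N pool = soil mass * N%/100 = 1760000 * 0.161/100 = 2833.6 kg/ha
Step 3: N mineralized = N pool * rate%/100 = 2833.6 * 1.3/100 = 36.8 kg/ha/yr

36.8


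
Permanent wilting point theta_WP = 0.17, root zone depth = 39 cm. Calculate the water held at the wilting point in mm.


Step 1: Water (mm) = theta_WP * depth * 10
Step 2: Water = 0.17 * 39 * 10
Step 3: Water = 66.3 mm

66.3


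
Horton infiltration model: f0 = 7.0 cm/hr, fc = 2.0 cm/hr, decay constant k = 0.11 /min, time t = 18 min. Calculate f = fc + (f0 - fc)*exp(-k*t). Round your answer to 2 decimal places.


Step 1: f = fc + (f0 - fc) * exp(-k * t)
Step 2: exp(-0.11 * 18) = 0.138069
Step 3: f = 2.0 + (7.0 - 2.0) * 0.138069
Step 4: f = 2.0 + 5.0 * 0.138069
Step 5: f = 2.69 cm/hr

2.69


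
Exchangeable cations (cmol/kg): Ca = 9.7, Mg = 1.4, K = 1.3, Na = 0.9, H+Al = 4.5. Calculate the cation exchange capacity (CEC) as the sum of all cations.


Step 1: CEC = Ca + Mg + K + Na + (H+Al)
Step 2: CEC = 9.7 + 1.4 + 1.3 + 0.9 + 4.5
Step 3: CEC = 17.8 cmol/kg

17.8


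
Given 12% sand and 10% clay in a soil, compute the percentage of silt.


Step 1: sand + silt + clay = 100%
Step 2: silt = 100 - sand - clay
Step 3: silt = 100 - 12 - 10
Step 4: silt = 78%

78


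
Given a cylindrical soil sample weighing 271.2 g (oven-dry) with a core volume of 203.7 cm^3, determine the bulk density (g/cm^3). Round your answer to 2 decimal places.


Step 1: Identify the formula: BD = dry mass / volume
Step 2: Substitute values: BD = 271.2 / 203.7
Step 3: BD = 1.33 g/cm^3

1.33


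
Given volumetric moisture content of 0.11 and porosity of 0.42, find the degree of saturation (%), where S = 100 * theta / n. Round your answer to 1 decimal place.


Step 1: S = 100 * theta_v / n
Step 2: S = 100 * 0.11 / 0.42
Step 3: S = 26.2%

26.2


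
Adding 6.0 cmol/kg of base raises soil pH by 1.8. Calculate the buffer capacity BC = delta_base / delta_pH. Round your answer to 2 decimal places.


Step 1: BC = change in base / change in pH
Step 2: BC = 6.0 / 1.8
Step 3: BC = 3.33 cmol/(kg*pH unit)

3.33


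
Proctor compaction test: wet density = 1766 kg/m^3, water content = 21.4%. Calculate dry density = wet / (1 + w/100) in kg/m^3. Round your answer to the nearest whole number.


Step 1: Dry density = wet density / (1 + w/100)
Step 2: Dry density = 1766 / (1 + 21.4/100)
Step 3: Dry density = 1766 / 1.214
Step 4: Dry density = 1455 kg/m^3

1455


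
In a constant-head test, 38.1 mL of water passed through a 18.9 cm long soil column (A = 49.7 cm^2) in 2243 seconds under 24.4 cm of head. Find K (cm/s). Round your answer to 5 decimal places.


Step 1: K = Q * L / (A * t * h)
Step 2: Numerator = 38.1 * 18.9 = 720.09
Step 3: Denominator = 49.7 * 2243 * 24.4 = 2720041.24
Step 4: K = 720.09 / 2720041.24 = 0.00026 cm/s

0.00026


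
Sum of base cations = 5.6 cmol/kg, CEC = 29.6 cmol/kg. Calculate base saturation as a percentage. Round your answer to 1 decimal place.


Step 1: BS = 100 * (sum of bases) / CEC
Step 2: BS = 100 * 5.6 / 29.6
Step 3: BS = 18.9%

18.9


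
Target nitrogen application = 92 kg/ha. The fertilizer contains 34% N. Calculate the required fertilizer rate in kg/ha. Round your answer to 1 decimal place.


Step 1: Fertilizer rate = target N / (N content / 100)
Step 2: Rate = 92 / (34 / 100)
Step 3: Rate = 92 / 0.34
Step 4: Rate = 270.6 kg/ha

270.6


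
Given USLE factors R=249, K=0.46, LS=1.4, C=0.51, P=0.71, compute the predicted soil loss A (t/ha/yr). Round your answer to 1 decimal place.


Step 1: A = R * K * LS * C * P
Step 2: R * K = 249 * 0.46 = 114.54
Step 3: (R*K) * LS = 114.54 * 1.4 = 160.356
Step 4: * C * P = 160.356 * 0.51 * 0.71 = 58.1
Step 5: A = 58.1 t/(ha*yr)

58.1


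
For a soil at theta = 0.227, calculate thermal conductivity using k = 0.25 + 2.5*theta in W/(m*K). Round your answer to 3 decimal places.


Step 1: k = 0.25 + 2.5 * theta
Step 2: k = 0.25 + 2.5 * 0.227
Step 3: k = 0.25 + 0.568
Step 4: k = 0.818 W/(m*K)

0.818


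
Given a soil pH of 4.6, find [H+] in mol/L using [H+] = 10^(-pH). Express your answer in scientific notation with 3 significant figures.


Step 1: [H+] = 10^(-pH)
Step 2: [H+] = 10^(-4.6)
Step 3: [H+] = 2.51e-05 mol/L

2.51e-05


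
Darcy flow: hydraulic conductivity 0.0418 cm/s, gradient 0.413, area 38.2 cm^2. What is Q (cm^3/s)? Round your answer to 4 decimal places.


Step 1: Apply Darcy's law: Q = K * i * A
Step 2: Q = 0.0418 * 0.413 * 38.2
Step 3: Q = 0.6595 cm^3/s

0.6595


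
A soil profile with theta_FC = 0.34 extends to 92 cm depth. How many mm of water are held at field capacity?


Step 1: Water (mm) = theta_FC * depth (cm) * 10
Step 2: Water = 0.34 * 92 * 10
Step 3: Water = 312.8 mm

312.8


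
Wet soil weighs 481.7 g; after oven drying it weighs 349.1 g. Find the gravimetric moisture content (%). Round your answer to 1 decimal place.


Step 1: Water mass = wet - dry = 481.7 - 349.1 = 132.6 g
Step 2: w = 100 * water mass / dry mass
Step 3: w = 100 * 132.6 / 349.1 = 38.0%

38.0


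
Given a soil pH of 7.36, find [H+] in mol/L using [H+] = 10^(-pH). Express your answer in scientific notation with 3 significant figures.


Step 1: [H+] = 10^(-pH)
Step 2: [H+] = 10^(-7.36)
Step 3: [H+] = 4.37e-08 mol/L

4.37e-08


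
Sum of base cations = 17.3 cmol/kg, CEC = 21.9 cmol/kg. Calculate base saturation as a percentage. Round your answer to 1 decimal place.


Step 1: BS = 100 * (sum of bases) / CEC
Step 2: BS = 100 * 17.3 / 21.9
Step 3: BS = 79.0%

79.0


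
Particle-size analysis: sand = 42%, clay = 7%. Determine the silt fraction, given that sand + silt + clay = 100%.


Step 1: sand + silt + clay = 100%
Step 2: silt = 100 - sand - clay
Step 3: silt = 100 - 42 - 7
Step 4: silt = 51%

51


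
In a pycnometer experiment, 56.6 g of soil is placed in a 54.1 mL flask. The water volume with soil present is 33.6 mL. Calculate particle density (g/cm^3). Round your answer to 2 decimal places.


Step 1: Volume of solids = flask volume - water volume with soil
Step 2: V_solids = 54.1 - 33.6 = 20.5 mL
Step 3: Particle density = mass / V_solids = 56.6 / 20.5 = 2.76 g/cm^3

2.76


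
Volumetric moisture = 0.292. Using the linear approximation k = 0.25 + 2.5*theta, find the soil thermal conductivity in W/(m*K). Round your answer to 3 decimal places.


Step 1: k = 0.25 + 2.5 * theta
Step 2: k = 0.25 + 2.5 * 0.292
Step 3: k = 0.25 + 0.73
Step 4: k = 0.98 W/(m*K)

0.98


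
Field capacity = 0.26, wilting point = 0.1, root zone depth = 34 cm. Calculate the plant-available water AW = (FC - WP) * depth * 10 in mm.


Step 1: Available water = (FC - WP) * depth * 10
Step 2: AW = (0.26 - 0.1) * 34 * 10
Step 3: AW = 0.16 * 34 * 10
Step 4: AW = 54.4 mm

54.4


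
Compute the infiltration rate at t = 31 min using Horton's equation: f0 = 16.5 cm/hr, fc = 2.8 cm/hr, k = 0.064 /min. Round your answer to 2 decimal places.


Step 1: f = fc + (f0 - fc) * exp(-k * t)
Step 2: exp(-0.064 * 31) = 0.137518
Step 3: f = 2.8 + (16.5 - 2.8) * 0.137518
Step 4: f = 2.8 + 13.7 * 0.137518
Step 5: f = 4.68 cm/hr

4.68


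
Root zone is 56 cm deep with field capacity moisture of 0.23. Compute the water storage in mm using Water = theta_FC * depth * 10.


Step 1: Water (mm) = theta_FC * depth (cm) * 10
Step 2: Water = 0.23 * 56 * 10
Step 3: Water = 128.8 mm

128.8


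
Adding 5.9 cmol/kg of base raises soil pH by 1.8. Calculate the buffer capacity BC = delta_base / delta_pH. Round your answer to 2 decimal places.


Step 1: BC = change in base / change in pH
Step 2: BC = 5.9 / 1.8
Step 3: BC = 3.28 cmol/(kg*pH unit)

3.28


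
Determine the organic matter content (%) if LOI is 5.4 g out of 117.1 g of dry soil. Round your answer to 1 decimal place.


Step 1: OM% = 100 * LOI / sample mass
Step 2: OM = 100 * 5.4 / 117.1
Step 3: OM = 4.6%

4.6


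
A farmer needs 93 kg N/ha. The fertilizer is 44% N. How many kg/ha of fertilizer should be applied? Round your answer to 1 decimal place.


Step 1: Fertilizer rate = target N / (N content / 100)
Step 2: Rate = 93 / (44 / 100)
Step 3: Rate = 93 / 0.44
Step 4: Rate = 211.4 kg/ha

211.4


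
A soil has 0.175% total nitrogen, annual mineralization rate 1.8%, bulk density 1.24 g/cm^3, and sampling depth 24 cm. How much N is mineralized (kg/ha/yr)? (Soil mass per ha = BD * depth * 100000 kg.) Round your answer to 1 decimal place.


Step 1: Soil mass per ha = BD * depth * 100000 = 1.24 * 24 * 100000 = 2976000 kg
Step 2: Total N pool = soil mass * N%/100 = 2976000 * 0.175/100 = 5208.0 kg/ha
Step 3: N mineralized = N pool * rate%/100 = 5208.0 * 1.8/100 = 93.7 kg/ha/yr

93.7


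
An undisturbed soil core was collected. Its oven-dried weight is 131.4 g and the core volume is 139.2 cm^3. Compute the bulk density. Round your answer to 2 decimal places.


Step 1: Identify the formula: BD = dry mass / volume
Step 2: Substitute values: BD = 131.4 / 139.2
Step 3: BD = 0.94 g/cm^3

0.94


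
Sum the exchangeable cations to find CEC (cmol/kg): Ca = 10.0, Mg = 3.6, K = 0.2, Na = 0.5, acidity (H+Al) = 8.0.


Step 1: CEC = Ca + Mg + K + Na + (H+Al)
Step 2: CEC = 10.0 + 3.6 + 0.2 + 0.5 + 8.0
Step 3: CEC = 22.3 cmol/kg

22.3


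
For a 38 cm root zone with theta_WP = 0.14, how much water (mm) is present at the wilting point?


Step 1: Water (mm) = theta_WP * depth * 10
Step 2: Water = 0.14 * 38 * 10
Step 3: Water = 53.2 mm

53.2


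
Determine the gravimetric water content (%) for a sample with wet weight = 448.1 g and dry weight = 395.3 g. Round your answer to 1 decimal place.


Step 1: Water mass = wet - dry = 448.1 - 395.3 = 52.8 g
Step 2: w = 100 * water mass / dry mass
Step 3: w = 100 * 52.8 / 395.3 = 13.4%

13.4


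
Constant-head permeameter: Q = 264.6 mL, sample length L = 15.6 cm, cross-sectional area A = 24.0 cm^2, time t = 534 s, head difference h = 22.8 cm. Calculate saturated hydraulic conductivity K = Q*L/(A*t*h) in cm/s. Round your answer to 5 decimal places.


Step 1: K = Q * L / (A * t * h)
Step 2: Numerator = 264.6 * 15.6 = 4127.76
Step 3: Denominator = 24.0 * 534 * 22.8 = 292204.8
Step 4: K = 4127.76 / 292204.8 = 0.01413 cm/s

0.01413


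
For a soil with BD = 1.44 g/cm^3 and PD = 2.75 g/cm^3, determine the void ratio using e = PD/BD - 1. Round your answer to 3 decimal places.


Step 1: e = PD / BD - 1
Step 2: e = 2.75 / 1.44 - 1
Step 3: e = 1.90972 - 1
Step 4: e = 0.91

0.91


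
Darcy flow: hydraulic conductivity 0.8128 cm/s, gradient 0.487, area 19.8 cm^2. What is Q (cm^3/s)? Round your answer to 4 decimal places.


Step 1: Apply Darcy's law: Q = K * i * A
Step 2: Q = 0.8128 * 0.487 * 19.8
Step 3: Q = 7.8375 cm^3/s

7.8375


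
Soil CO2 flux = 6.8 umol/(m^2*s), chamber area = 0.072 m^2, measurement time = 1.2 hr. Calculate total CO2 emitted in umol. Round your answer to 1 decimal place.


Step 1: Convert time to seconds: 1.2 hr * 3600 = 4320.0 s
Step 2: Total = flux * area * time_s
Step 3: Total = 6.8 * 0.072 * 4320.0
Step 4: Total = 2115.1 umol

2115.1


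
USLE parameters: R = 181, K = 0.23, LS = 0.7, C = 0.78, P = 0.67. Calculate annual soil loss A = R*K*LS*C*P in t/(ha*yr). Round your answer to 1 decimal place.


Step 1: A = R * K * LS * C * P
Step 2: R * K = 181 * 0.23 = 41.63
Step 3: (R*K) * LS = 41.63 * 0.7 = 29.141
Step 4: * C * P = 29.141 * 0.78 * 0.67 = 15.2
Step 5: A = 15.2 t/(ha*yr)

15.2


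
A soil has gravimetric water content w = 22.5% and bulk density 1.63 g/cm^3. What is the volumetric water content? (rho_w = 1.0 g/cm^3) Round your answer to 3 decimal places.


Step 1: theta = (w / 100) * BD / rho_w
Step 2: theta = (22.5 / 100) * 1.63 / 1.0
Step 3: theta = 0.225 * 1.63
Step 4: theta = 0.367

0.367


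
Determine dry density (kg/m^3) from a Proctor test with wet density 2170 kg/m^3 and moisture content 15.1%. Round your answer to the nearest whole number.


Step 1: Dry density = wet density / (1 + w/100)
Step 2: Dry density = 2170 / (1 + 15.1/100)
Step 3: Dry density = 2170 / 1.151
Step 4: Dry density = 1885 kg/m^3

1885


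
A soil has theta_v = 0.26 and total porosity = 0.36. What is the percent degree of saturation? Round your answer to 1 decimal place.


Step 1: S = 100 * theta_v / n
Step 2: S = 100 * 0.26 / 0.36
Step 3: S = 72.2%

72.2


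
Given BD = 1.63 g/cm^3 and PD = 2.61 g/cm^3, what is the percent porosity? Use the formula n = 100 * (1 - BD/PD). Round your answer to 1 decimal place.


Step 1: Formula: n = 100 * (1 - BD / PD)
Step 2: n = 100 * (1 - 1.63 / 2.61)
Step 3: n = 100 * (1 - 0.62452)
Step 4: n = 37.5%

37.5


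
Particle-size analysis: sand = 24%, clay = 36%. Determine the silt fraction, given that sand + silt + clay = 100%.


Step 1: sand + silt + clay = 100%
Step 2: silt = 100 - sand - clay
Step 3: silt = 100 - 24 - 36
Step 4: silt = 40%

40


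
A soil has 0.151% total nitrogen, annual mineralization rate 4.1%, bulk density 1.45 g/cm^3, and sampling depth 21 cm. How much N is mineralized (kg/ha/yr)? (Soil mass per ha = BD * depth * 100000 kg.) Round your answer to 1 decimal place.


Step 1: Soil mass per ha = BD * depth * 100000 = 1.45 * 21 * 100000 = 3045000 kg
Step 2: Total N pool = soil mass * N%/100 = 3045000 * 0.151/100 = 4597.95 kg/ha
Step 3: N mineralized = N pool * rate%/100 = 4597.95 * 4.1/100 = 188.5 kg/ha/yr

188.5


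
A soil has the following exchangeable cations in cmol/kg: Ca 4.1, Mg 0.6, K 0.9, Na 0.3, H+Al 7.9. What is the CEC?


Step 1: CEC = Ca + Mg + K + Na + (H+Al)
Step 2: CEC = 4.1 + 0.6 + 0.9 + 0.3 + 7.9
Step 3: CEC = 13.8 cmol/kg

13.8


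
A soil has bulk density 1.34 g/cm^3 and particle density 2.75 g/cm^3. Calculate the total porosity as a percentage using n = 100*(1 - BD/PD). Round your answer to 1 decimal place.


Step 1: Formula: n = 100 * (1 - BD / PD)
Step 2: n = 100 * (1 - 1.34 / 2.75)
Step 3: n = 100 * (1 - 0.48727)
Step 4: n = 51.3%

51.3


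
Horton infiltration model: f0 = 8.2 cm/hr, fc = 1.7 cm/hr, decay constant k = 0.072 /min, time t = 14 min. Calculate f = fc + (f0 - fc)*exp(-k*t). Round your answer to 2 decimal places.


Step 1: f = fc + (f0 - fc) * exp(-k * t)
Step 2: exp(-0.072 * 14) = 0.364948
Step 3: f = 1.7 + (8.2 - 1.7) * 0.364948
Step 4: f = 1.7 + 6.5 * 0.364948
Step 5: f = 4.07 cm/hr

4.07


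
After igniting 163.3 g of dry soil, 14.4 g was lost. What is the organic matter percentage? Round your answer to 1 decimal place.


Step 1: OM% = 100 * LOI / sample mass
Step 2: OM = 100 * 14.4 / 163.3
Step 3: OM = 8.8%

8.8


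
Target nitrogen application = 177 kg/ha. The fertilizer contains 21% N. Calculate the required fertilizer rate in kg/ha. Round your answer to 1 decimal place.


Step 1: Fertilizer rate = target N / (N content / 100)
Step 2: Rate = 177 / (21 / 100)
Step 3: Rate = 177 / 0.21
Step 4: Rate = 842.9 kg/ha

842.9


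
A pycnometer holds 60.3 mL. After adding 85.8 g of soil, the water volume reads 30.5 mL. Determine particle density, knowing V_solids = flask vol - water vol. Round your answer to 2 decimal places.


Step 1: Volume of solids = flask volume - water volume with soil
Step 2: V_solids = 60.3 - 30.5 = 29.8 mL
Step 3: Particle density = mass / V_solids = 85.8 / 29.8 = 2.88 g/cm^3

2.88


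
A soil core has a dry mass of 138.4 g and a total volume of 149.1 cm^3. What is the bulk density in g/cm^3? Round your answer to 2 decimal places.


Step 1: Identify the formula: BD = dry mass / volume
Step 2: Substitute values: BD = 138.4 / 149.1
Step 3: BD = 0.93 g/cm^3

0.93


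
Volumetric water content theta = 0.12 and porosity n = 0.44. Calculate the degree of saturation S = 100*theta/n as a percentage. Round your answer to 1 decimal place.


Step 1: S = 100 * theta_v / n
Step 2: S = 100 * 0.12 / 0.44
Step 3: S = 27.3%

27.3


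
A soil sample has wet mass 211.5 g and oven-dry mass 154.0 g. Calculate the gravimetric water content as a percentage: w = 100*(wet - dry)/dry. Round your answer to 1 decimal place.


Step 1: Water mass = wet - dry = 211.5 - 154.0 = 57.5 g
Step 2: w = 100 * water mass / dry mass
Step 3: w = 100 * 57.5 / 154.0 = 37.3%

37.3


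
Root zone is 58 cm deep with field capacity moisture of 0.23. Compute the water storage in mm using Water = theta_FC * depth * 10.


Step 1: Water (mm) = theta_FC * depth (cm) * 10
Step 2: Water = 0.23 * 58 * 10
Step 3: Water = 133.4 mm

133.4


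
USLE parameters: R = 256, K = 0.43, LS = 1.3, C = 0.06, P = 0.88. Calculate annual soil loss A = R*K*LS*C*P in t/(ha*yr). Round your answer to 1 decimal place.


Step 1: A = R * K * LS * C * P
Step 2: R * K = 256 * 0.43 = 110.08
Step 3: (R*K) * LS = 110.08 * 1.3 = 143.104
Step 4: * C * P = 143.104 * 0.06 * 0.88 = 7.6
Step 5: A = 7.6 t/(ha*yr)

7.6


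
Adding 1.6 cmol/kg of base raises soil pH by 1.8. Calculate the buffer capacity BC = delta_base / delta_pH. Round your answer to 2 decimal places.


Step 1: BC = change in base / change in pH
Step 2: BC = 1.6 / 1.8
Step 3: BC = 0.89 cmol/(kg*pH unit)

0.89


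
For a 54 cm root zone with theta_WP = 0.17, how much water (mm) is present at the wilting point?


Step 1: Water (mm) = theta_WP * depth * 10
Step 2: Water = 0.17 * 54 * 10
Step 3: Water = 91.8 mm

91.8


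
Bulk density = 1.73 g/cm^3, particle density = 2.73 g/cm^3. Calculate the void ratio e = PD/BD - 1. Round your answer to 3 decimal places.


Step 1: e = PD / BD - 1
Step 2: e = 2.73 / 1.73 - 1
Step 3: e = 1.57803 - 1
Step 4: e = 0.578

0.578


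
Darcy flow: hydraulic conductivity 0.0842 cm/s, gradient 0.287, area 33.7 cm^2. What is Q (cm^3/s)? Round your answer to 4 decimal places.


Step 1: Apply Darcy's law: Q = K * i * A
Step 2: Q = 0.0842 * 0.287 * 33.7
Step 3: Q = 0.8144 cm^3/s

0.8144


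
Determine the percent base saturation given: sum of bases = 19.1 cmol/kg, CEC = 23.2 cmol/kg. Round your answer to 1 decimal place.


Step 1: BS = 100 * (sum of bases) / CEC
Step 2: BS = 100 * 19.1 / 23.2
Step 3: BS = 82.3%

82.3


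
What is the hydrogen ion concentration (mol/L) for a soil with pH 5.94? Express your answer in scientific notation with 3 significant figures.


Step 1: [H+] = 10^(-pH)
Step 2: [H+] = 10^(-5.94)
Step 3: [H+] = 1.15e-06 mol/L

1.15e-06


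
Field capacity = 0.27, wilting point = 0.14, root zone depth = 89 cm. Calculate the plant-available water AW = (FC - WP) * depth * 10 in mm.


Step 1: Available water = (FC - WP) * depth * 10
Step 2: AW = (0.27 - 0.14) * 89 * 10
Step 3: AW = 0.13 * 89 * 10
Step 4: AW = 115.7 mm

115.7


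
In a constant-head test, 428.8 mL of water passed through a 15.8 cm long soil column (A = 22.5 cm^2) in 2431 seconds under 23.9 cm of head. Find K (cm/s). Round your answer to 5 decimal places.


Step 1: K = Q * L / (A * t * h)
Step 2: Numerator = 428.8 * 15.8 = 6775.04
Step 3: Denominator = 22.5 * 2431 * 23.9 = 1307270.25
Step 4: K = 6775.04 / 1307270.25 = 0.00518 cm/s

0.00518


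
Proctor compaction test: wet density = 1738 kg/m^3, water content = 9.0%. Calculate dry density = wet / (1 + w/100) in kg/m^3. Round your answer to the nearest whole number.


Step 1: Dry density = wet density / (1 + w/100)
Step 2: Dry density = 1738 / (1 + 9.0/100)
Step 3: Dry density = 1738 / 1.09
Step 4: Dry density = 1594 kg/m^3

1594


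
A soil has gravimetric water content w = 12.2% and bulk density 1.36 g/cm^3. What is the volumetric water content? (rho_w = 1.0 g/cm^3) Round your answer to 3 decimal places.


Step 1: theta = (w / 100) * BD / rho_w
Step 2: theta = (12.2 / 100) * 1.36 / 1.0
Step 3: theta = 0.122 * 1.36
Step 4: theta = 0.166

0.166


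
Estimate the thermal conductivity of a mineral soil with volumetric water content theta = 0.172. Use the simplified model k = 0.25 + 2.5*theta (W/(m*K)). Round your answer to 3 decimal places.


Step 1: k = 0.25 + 2.5 * theta
Step 2: k = 0.25 + 2.5 * 0.172
Step 3: k = 0.25 + 0.43
Step 4: k = 0.68 W/(m*K)

0.68


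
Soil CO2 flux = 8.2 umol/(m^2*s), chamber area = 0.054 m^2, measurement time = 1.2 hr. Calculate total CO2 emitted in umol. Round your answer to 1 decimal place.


Step 1: Convert time to seconds: 1.2 hr * 3600 = 4320.0 s
Step 2: Total = flux * area * time_s
Step 3: Total = 8.2 * 0.054 * 4320.0
Step 4: Total = 1912.9 umol

1912.9


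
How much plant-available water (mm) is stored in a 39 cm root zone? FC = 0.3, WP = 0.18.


Step 1: Available water = (FC - WP) * depth * 10
Step 2: AW = (0.3 - 0.18) * 39 * 10
Step 3: AW = 0.12 * 39 * 10
Step 4: AW = 46.8 mm

46.8


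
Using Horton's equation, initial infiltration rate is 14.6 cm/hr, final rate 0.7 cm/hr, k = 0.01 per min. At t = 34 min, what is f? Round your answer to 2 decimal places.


Step 1: f = fc + (f0 - fc) * exp(-k * t)
Step 2: exp(-0.01 * 34) = 0.71177
Step 3: f = 0.7 + (14.6 - 0.7) * 0.71177
Step 4: f = 0.7 + 13.9 * 0.71177
Step 5: f = 10.59 cm/hr

10.59


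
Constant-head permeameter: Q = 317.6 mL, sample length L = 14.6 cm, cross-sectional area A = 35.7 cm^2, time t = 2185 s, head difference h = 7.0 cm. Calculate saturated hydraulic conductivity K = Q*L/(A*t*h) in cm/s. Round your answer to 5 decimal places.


Step 1: K = Q * L / (A * t * h)
Step 2: Numerator = 317.6 * 14.6 = 4636.96
Step 3: Denominator = 35.7 * 2185 * 7.0 = 546031.5
Step 4: K = 4636.96 / 546031.5 = 0.00849 cm/s

0.00849


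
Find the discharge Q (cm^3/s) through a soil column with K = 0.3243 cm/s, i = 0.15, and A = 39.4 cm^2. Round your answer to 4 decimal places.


Step 1: Apply Darcy's law: Q = K * i * A
Step 2: Q = 0.3243 * 0.15 * 39.4
Step 3: Q = 1.9166 cm^3/s

1.9166


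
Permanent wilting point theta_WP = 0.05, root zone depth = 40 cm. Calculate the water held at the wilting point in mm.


Step 1: Water (mm) = theta_WP * depth * 10
Step 2: Water = 0.05 * 40 * 10
Step 3: Water = 20.0 mm

20.0


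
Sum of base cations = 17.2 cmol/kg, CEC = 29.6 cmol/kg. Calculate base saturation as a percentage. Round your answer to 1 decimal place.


Step 1: BS = 100 * (sum of bases) / CEC
Step 2: BS = 100 * 17.2 / 29.6
Step 3: BS = 58.1%

58.1


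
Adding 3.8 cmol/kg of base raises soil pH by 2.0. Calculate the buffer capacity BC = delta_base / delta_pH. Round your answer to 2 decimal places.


Step 1: BC = change in base / change in pH
Step 2: BC = 3.8 / 2.0
Step 3: BC = 1.9 cmol/(kg*pH unit)

1.9


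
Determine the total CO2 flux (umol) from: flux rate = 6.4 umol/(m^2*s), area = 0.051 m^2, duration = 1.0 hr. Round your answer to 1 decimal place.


Step 1: Convert time to seconds: 1.0 hr * 3600 = 3600.0 s
Step 2: Total = flux * area * time_s
Step 3: Total = 6.4 * 0.051 * 3600.0
Step 4: Total = 1175.0 umol

1175.0


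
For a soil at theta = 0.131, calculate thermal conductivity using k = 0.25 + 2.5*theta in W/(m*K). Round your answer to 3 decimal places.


Step 1: k = 0.25 + 2.5 * theta
Step 2: k = 0.25 + 2.5 * 0.131
Step 3: k = 0.25 + 0.328
Step 4: k = 0.578 W/(m*K)

0.578


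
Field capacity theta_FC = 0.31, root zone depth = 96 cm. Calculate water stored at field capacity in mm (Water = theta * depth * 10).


Step 1: Water (mm) = theta_FC * depth (cm) * 10
Step 2: Water = 0.31 * 96 * 10
Step 3: Water = 297.6 mm

297.6


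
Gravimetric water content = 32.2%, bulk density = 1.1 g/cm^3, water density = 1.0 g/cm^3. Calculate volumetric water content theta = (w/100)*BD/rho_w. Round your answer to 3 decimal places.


Step 1: theta = (w / 100) * BD / rho_w
Step 2: theta = (32.2 / 100) * 1.1 / 1.0
Step 3: theta = 0.322 * 1.1
Step 4: theta = 0.354

0.354


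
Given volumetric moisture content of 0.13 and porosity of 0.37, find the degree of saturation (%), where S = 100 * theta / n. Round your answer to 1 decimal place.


Step 1: S = 100 * theta_v / n
Step 2: S = 100 * 0.13 / 0.37
Step 3: S = 35.1%

35.1


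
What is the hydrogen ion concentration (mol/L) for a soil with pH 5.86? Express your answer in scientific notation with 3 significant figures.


Step 1: [H+] = 10^(-pH)
Step 2: [H+] = 10^(-5.86)
Step 3: [H+] = 1.38e-06 mol/L

1.38e-06


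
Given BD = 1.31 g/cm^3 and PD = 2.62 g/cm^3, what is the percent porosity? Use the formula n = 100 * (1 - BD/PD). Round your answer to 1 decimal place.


Step 1: Formula: n = 100 * (1 - BD / PD)
Step 2: n = 100 * (1 - 1.31 / 2.62)
Step 3: n = 100 * (1 - 0.5)
Step 4: n = 50.0%

50.0


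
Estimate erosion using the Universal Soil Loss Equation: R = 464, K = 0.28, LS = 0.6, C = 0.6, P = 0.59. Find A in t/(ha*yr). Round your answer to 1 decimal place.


Step 1: A = R * K * LS * C * P
Step 2: R * K = 464 * 0.28 = 129.92
Step 3: (R*K) * LS = 129.92 * 0.6 = 77.952
Step 4: * C * P = 77.952 * 0.6 * 0.59 = 27.6
Step 5: A = 27.6 t/(ha*yr)

27.6


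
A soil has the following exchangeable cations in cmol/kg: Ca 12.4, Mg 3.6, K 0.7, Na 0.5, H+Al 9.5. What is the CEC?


Step 1: CEC = Ca + Mg + K + Na + (H+Al)
Step 2: CEC = 12.4 + 3.6 + 0.7 + 0.5 + 9.5
Step 3: CEC = 26.7 cmol/kg

26.7


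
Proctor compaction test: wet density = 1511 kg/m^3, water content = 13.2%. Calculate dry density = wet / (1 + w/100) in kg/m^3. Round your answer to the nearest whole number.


Step 1: Dry density = wet density / (1 + w/100)
Step 2: Dry density = 1511 / (1 + 13.2/100)
Step 3: Dry density = 1511 / 1.132
Step 4: Dry density = 1335 kg/m^3

1335


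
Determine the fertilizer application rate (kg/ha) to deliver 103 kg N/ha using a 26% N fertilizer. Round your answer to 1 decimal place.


Step 1: Fertilizer rate = target N / (N content / 100)
Step 2: Rate = 103 / (26 / 100)
Step 3: Rate = 103 / 0.26
Step 4: Rate = 396.2 kg/ha

396.2


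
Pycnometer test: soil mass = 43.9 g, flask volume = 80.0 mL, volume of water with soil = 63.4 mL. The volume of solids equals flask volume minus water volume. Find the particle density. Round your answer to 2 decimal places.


Step 1: Volume of solids = flask volume - water volume with soil
Step 2: V_solids = 80.0 - 63.4 = 16.6 mL
Step 3: Particle density = mass / V_solids = 43.9 / 16.6 = 2.64 g/cm^3

2.64


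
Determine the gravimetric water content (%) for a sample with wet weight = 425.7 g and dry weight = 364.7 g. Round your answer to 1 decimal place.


Step 1: Water mass = wet - dry = 425.7 - 364.7 = 61.0 g
Step 2: w = 100 * water mass / dry mass
Step 3: w = 100 * 61.0 / 364.7 = 16.7%

16.7


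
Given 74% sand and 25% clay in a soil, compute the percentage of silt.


Step 1: sand + silt + clay = 100%
Step 2: silt = 100 - sand - clay
Step 3: silt = 100 - 74 - 25
Step 4: silt = 1%

1


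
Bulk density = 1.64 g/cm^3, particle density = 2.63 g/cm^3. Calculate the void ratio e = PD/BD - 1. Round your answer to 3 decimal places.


Step 1: e = PD / BD - 1
Step 2: e = 2.63 / 1.64 - 1
Step 3: e = 1.60366 - 1
Step 4: e = 0.604

0.604


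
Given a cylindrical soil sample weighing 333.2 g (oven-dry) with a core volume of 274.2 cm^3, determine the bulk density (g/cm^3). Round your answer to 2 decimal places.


Step 1: Identify the formula: BD = dry mass / volume
Step 2: Substitute values: BD = 333.2 / 274.2
Step 3: BD = 1.22 g/cm^3

1.22


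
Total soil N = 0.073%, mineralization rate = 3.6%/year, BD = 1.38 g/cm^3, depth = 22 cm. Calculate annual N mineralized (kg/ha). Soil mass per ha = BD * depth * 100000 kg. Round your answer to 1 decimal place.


Step 1: Soil mass per ha = BD * depth * 100000 = 1.38 * 22 * 100000 = 3036000 kg
Step 2: Total N pool = soil mass * N%/100 = 3036000 * 0.073/100 = 2216.28 kg/ha
Step 3: N mineralized = N pool * rate%/100 = 2216.28 * 3.6/100 = 79.8 kg/ha/yr

79.8


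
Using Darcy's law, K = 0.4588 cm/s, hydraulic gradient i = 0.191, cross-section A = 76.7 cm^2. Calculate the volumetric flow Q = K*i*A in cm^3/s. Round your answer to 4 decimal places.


Step 1: Apply Darcy's law: Q = K * i * A
Step 2: Q = 0.4588 * 0.191 * 76.7
Step 3: Q = 6.7213 cm^3/s

6.7213


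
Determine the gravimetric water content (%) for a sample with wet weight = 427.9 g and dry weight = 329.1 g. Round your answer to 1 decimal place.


Step 1: Water mass = wet - dry = 427.9 - 329.1 = 98.8 g
Step 2: w = 100 * water mass / dry mass
Step 3: w = 100 * 98.8 / 329.1 = 30.0%

30.0


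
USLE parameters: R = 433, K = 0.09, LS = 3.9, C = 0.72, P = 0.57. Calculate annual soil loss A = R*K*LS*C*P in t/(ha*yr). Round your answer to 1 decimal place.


Step 1: A = R * K * LS * C * P
Step 2: R * K = 433 * 0.09 = 38.97
Step 3: (R*K) * LS = 38.97 * 3.9 = 151.983
Step 4: * C * P = 151.983 * 0.72 * 0.57 = 62.4
Step 5: A = 62.4 t/(ha*yr)

62.4


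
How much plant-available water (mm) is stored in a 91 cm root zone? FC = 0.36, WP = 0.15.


Step 1: Available water = (FC - WP) * depth * 10
Step 2: AW = (0.36 - 0.15) * 91 * 10
Step 3: AW = 0.21 * 91 * 10
Step 4: AW = 191.1 mm

191.1


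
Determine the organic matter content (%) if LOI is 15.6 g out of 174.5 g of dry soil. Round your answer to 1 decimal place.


Step 1: OM% = 100 * LOI / sample mass
Step 2: OM = 100 * 15.6 / 174.5
Step 3: OM = 8.9%

8.9


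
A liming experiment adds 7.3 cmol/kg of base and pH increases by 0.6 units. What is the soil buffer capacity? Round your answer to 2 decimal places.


Step 1: BC = change in base / change in pH
Step 2: BC = 7.3 / 0.6
Step 3: BC = 12.17 cmol/(kg*pH unit)

12.17


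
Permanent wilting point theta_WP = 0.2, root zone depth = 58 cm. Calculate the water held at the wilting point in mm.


Step 1: Water (mm) = theta_WP * depth * 10
Step 2: Water = 0.2 * 58 * 10
Step 3: Water = 116.0 mm

116.0


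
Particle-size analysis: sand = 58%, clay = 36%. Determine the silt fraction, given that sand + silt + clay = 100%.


Step 1: sand + silt + clay = 100%
Step 2: silt = 100 - sand - clay
Step 3: silt = 100 - 58 - 36
Step 4: silt = 6%

6


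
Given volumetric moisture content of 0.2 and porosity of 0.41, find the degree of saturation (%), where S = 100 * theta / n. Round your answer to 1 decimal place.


Step 1: S = 100 * theta_v / n
Step 2: S = 100 * 0.2 / 0.41
Step 3: S = 48.8%

48.8


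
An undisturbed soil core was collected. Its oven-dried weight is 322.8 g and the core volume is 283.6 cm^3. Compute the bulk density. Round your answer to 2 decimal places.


Step 1: Identify the formula: BD = dry mass / volume
Step 2: Substitute values: BD = 322.8 / 283.6
Step 3: BD = 1.14 g/cm^3

1.14


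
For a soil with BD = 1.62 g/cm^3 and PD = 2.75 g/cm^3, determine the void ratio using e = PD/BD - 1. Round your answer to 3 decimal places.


Step 1: e = PD / BD - 1
Step 2: e = 2.75 / 1.62 - 1
Step 3: e = 1.69753 - 1
Step 4: e = 0.698

0.698
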